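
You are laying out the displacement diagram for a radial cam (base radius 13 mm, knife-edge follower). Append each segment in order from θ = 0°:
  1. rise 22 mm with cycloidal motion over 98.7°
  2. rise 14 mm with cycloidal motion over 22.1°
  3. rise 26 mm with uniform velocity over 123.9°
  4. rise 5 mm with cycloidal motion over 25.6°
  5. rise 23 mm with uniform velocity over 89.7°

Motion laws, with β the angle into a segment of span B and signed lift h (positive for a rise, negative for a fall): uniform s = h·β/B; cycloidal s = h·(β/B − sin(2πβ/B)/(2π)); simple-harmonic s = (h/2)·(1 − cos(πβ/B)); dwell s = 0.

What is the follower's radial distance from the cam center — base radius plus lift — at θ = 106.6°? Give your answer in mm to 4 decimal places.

seg 1 [0°–98.7°] cycloidal, h=22: full span → s += 22 → s = 22.0000
seg 2 [98.7°–120.8°] cycloidal, h=14: θ=106.6° here. β=7.9, B=22.1. 14·(0.3575 − sin(2π·0.3575)/(2π)) = 3.2653 → s = 25.2653
radial distance = base radius + s = 13 + 25.2653 = 38.2653

38.2653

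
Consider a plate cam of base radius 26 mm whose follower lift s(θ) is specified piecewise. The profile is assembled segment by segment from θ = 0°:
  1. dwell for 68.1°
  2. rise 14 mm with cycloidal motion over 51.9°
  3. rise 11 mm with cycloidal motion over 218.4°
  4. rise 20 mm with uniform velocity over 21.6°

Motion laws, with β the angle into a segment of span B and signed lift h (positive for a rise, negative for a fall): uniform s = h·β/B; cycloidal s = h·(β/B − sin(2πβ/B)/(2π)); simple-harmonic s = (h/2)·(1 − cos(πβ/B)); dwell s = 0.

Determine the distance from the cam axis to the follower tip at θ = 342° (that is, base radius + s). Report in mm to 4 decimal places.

seg 1 [0°–68.1°] dwell: s stays 0.0000
seg 2 [68.1°–120°] cycloidal, h=14: full span → s += 14 → s = 14.0000
seg 3 [120°–338.4°] cycloidal, h=11: full span → s += 11 → s = 25.0000
seg 4 [338.4°–360°] uniform, h=20: θ=342° here. β=3.6, B=21.6. 20·3.6/21.6 = 3.3333 → s = 28.3333
radial distance = base radius + s = 26 + 28.3333 = 54.3333

54.3333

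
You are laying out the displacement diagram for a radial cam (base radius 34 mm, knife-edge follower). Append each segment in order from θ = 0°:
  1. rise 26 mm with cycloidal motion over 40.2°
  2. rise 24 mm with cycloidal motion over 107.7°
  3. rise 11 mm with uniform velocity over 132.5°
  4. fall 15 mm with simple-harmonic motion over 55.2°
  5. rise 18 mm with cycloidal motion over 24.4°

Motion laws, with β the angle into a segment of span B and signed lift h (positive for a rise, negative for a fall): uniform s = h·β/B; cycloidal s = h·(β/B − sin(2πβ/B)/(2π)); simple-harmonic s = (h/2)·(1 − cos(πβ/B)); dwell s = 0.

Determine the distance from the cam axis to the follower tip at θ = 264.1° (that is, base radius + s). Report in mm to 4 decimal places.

seg 1 [0°–40.2°] cycloidal, h=26: full span → s += 26 → s = 26.0000
seg 2 [40.2°–147.9°] cycloidal, h=24: full span → s += 24 → s = 50.0000
seg 3 [147.9°–280.4°] uniform, h=11: θ=264.1° here. β=116.2, B=132.5. 11·116.2/132.5 = 9.6468 → s = 59.6468
radial distance = base radius + s = 34 + 59.6468 = 93.6468

93.6468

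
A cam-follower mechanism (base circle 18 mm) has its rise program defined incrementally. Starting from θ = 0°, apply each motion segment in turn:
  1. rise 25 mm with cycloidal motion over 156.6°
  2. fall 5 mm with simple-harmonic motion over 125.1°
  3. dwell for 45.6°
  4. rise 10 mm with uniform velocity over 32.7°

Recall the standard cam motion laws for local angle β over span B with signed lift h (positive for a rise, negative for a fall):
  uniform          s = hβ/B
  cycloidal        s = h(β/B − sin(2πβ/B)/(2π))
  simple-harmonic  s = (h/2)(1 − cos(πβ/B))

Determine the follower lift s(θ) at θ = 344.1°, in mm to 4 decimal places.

seg 1 [0°–156.6°] cycloidal, h=25: full span → s += 25 → s = 25.0000
seg 2 [156.6°–281.7°] simple-harmonic, h=-5: full span → s += -5 → s = 20.0000
seg 3 [281.7°–327.3°] dwell: s stays 20.0000
seg 4 [327.3°–360°] uniform, h=10: θ=344.1° here. β=16.8, B=32.7. 10·16.8/32.7 = 5.1376 → s = 25.1376

25.1376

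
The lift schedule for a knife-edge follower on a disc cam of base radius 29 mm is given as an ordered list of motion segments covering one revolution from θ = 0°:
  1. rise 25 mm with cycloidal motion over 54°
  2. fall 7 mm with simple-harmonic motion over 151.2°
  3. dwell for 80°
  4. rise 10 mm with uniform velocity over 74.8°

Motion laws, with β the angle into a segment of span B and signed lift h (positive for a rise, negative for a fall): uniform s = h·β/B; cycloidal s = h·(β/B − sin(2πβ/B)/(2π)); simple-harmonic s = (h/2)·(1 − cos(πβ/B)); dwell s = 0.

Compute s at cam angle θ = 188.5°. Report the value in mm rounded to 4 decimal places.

seg 1 [0°–54°] cycloidal, h=25: full span → s += 25 → s = 25.0000
seg 2 [54°–205.2°] simple-harmonic, h=-7: θ=188.5° here. β=134.5, B=151.2. -7/2·(1 − cos(π·0.8896)) = -6.7914 → s = 18.2086

18.2086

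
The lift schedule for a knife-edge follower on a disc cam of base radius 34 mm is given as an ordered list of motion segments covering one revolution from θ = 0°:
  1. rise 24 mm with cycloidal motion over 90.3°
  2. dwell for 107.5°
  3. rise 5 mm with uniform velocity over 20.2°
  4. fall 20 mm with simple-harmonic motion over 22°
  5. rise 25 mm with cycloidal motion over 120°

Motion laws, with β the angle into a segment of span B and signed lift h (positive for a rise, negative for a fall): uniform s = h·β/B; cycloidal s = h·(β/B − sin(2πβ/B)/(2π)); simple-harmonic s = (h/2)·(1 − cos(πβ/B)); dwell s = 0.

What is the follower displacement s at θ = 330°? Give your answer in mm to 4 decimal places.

seg 1 [0°–90.3°] cycloidal, h=24: full span → s += 24 → s = 24.0000
seg 2 [90.3°–197.8°] dwell: s stays 24.0000
seg 3 [197.8°–218°] uniform, h=5: full span → s += 5 → s = 29.0000
seg 4 [218°–240°] simple-harmonic, h=-20: full span → s += -20 → s = 9.0000
seg 5 [240°–360°] cycloidal, h=25: θ=330° here. β=90, B=120. 25·(0.7500 − sin(2π·0.7500)/(2π)) = 22.7289 → s = 31.7289

31.7289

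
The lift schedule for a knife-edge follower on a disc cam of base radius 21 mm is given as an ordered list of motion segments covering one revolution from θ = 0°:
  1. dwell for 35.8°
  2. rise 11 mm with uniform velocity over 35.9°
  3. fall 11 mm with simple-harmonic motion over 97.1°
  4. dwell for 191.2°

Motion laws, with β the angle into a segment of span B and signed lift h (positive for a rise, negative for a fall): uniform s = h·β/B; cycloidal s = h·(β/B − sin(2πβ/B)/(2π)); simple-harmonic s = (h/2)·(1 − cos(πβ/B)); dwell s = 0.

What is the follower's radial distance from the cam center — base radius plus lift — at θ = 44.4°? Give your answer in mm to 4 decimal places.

seg 1 [0°–35.8°] dwell: s stays 0.0000
seg 2 [35.8°–71.7°] uniform, h=11: θ=44.4° here. β=8.6, B=35.9. 11·8.6/35.9 = 2.6351 → s = 2.6351
radial distance = base radius + s = 21 + 2.6351 = 23.6351

23.6351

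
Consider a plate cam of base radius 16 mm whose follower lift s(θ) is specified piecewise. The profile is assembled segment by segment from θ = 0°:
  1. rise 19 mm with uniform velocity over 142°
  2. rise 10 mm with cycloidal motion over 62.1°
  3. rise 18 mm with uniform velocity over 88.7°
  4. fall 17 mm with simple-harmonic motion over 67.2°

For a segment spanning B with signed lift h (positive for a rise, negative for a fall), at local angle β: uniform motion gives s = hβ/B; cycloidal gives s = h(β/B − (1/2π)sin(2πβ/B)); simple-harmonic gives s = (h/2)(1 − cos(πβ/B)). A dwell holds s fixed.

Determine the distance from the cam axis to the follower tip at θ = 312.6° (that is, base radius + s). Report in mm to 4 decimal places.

seg 1 [0°–142°] uniform, h=19: full span → s += 19 → s = 19.0000
seg 2 [142°–204.1°] cycloidal, h=10: full span → s += 10 → s = 29.0000
seg 3 [204.1°–292.8°] uniform, h=18: full span → s += 18 → s = 47.0000
seg 4 [292.8°–360°] simple-harmonic, h=-17: θ=312.6° here. β=19.8, B=67.2. -17/2·(1 − cos(π·0.2946)) = -3.3888 → s = 43.6112
radial distance = base radius + s = 16 + 43.6112 = 59.6112

59.6112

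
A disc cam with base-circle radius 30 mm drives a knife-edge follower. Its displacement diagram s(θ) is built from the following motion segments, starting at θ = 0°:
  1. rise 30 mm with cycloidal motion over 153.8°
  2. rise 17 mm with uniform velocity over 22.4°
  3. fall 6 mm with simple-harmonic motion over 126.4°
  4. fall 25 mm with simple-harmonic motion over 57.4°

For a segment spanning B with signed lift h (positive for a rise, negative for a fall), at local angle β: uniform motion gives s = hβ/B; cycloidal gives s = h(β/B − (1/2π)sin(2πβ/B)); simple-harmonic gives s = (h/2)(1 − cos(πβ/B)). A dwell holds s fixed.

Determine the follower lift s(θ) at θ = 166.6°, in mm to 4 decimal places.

seg 1 [0°–153.8°] cycloidal, h=30: full span → s += 30 → s = 30.0000
seg 2 [153.8°–176.2°] uniform, h=17: θ=166.6° here. β=12.8, B=22.4. 17·12.8/22.4 = 9.7143 → s = 39.7143

39.7143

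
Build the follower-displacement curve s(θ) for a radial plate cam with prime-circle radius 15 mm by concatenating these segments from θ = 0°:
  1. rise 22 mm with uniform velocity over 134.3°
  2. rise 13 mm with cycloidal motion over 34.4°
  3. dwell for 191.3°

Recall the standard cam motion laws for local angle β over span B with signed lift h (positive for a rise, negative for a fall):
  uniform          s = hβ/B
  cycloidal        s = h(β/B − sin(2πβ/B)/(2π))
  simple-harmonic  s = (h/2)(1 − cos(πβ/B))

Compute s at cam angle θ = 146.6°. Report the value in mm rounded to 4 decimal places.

seg 1 [0°–134.3°] uniform, h=22: full span → s += 22 → s = 22.0000
seg 2 [134.3°–168.7°] cycloidal, h=13: θ=146.6° here. β=12.3, B=34.4. 13·(0.3576 − sin(2π·0.3576)/(2π)) = 3.0340 → s = 25.0340

25.0340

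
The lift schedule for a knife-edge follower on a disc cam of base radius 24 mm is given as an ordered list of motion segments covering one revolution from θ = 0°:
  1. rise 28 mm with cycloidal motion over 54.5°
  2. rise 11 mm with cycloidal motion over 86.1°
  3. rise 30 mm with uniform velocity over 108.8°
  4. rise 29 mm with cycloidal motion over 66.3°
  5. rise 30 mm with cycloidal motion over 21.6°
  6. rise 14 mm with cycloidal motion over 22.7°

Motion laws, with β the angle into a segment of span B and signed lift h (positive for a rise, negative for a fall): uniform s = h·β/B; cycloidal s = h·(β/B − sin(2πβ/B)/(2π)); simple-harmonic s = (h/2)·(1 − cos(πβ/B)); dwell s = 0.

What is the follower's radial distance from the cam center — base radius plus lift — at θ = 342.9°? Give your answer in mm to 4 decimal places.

seg 1 [0°–54.5°] cycloidal, h=28: full span → s += 28 → s = 28.0000
seg 2 [54.5°–140.6°] cycloidal, h=11: full span → s += 11 → s = 39.0000
seg 3 [140.6°–249.4°] uniform, h=30: full span → s += 30 → s = 69.0000
seg 4 [249.4°–315.7°] cycloidal, h=29: full span → s += 29 → s = 98.0000
seg 5 [315.7°–337.3°] cycloidal, h=30: full span → s += 30 → s = 128.0000
seg 6 [337.3°–360°] cycloidal, h=14: θ=342.9° here. β=5.6, B=22.7. 14·(0.2467 − sin(2π·0.2467)/(2π)) = 1.2261 → s = 129.2261
radial distance = base radius + s = 24 + 129.2261 = 153.2261

153.2261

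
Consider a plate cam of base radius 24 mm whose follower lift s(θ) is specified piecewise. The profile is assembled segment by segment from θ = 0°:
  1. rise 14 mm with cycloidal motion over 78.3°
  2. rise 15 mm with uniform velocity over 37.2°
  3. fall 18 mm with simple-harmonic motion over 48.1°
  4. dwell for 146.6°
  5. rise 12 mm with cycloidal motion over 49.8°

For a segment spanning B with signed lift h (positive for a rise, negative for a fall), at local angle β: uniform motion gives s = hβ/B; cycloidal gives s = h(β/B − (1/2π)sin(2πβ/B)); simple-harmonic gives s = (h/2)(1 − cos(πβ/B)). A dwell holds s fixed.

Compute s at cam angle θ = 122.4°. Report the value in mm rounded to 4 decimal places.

seg 1 [0°–78.3°] cycloidal, h=14: full span → s += 14 → s = 14.0000
seg 2 [78.3°–115.5°] uniform, h=15: full span → s += 15 → s = 29.0000
seg 3 [115.5°–163.6°] simple-harmonic, h=-18: θ=122.4° here. β=6.9, B=48.1. -18/2·(1 − cos(π·0.1435)) = -0.8986 → s = 28.1014

28.1014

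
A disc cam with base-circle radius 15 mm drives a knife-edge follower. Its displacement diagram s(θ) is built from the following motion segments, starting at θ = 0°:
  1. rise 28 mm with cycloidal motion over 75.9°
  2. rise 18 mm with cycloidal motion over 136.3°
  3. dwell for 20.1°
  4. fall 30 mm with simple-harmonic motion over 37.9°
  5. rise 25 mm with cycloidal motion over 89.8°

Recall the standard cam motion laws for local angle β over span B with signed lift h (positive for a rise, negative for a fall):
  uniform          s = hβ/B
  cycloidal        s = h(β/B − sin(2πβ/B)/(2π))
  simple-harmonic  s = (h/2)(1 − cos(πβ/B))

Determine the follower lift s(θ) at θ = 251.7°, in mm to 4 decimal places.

seg 1 [0°–75.9°] cycloidal, h=28: full span → s += 28 → s = 28.0000
seg 2 [75.9°–212.2°] cycloidal, h=18: full span → s += 18 → s = 46.0000
seg 3 [212.2°–232.3°] dwell: s stays 46.0000
seg 4 [232.3°–270.2°] simple-harmonic, h=-30: θ=251.7° here. β=19.4, B=37.9. -30/2·(1 − cos(π·0.5119)) = -15.5594 → s = 30.4406

30.4406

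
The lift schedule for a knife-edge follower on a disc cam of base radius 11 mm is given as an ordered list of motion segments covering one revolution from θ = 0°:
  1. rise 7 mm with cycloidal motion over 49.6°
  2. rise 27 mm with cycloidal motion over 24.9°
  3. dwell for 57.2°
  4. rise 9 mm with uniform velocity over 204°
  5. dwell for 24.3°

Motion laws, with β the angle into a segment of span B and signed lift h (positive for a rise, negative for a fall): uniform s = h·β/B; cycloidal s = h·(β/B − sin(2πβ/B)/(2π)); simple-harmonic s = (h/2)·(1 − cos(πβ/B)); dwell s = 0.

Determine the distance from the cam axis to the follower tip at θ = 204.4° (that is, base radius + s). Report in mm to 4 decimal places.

seg 1 [0°–49.6°] cycloidal, h=7: full span → s += 7 → s = 7.0000
seg 2 [49.6°–74.5°] cycloidal, h=27: full span → s += 27 → s = 34.0000
seg 3 [74.5°–131.7°] dwell: s stays 34.0000
seg 4 [131.7°–335.7°] uniform, h=9: θ=204.4° here. β=72.7, B=204. 9·72.7/204 = 3.2074 → s = 37.2074
radial distance = base radius + s = 11 + 37.2074 = 48.2074

48.2074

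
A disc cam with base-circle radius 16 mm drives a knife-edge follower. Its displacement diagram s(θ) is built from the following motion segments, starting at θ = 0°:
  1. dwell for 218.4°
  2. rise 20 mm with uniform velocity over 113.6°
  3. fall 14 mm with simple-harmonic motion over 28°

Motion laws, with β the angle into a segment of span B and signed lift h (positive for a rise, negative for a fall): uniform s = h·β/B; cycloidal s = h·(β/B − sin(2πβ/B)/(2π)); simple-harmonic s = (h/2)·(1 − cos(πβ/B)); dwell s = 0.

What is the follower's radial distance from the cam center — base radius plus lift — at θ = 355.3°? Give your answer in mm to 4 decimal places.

seg 1 [0°–218.4°] dwell: s stays 0.0000
seg 2 [218.4°–332°] uniform, h=20: full span → s += 20 → s = 20.0000
seg 3 [332°–360°] simple-harmonic, h=-14: θ=355.3° here. β=23.3, B=28. -14/2·(1 − cos(π·0.8321)) = -13.0490 → s = 6.9510
radial distance = base radius + s = 16 + 6.9510 = 22.9510

22.9510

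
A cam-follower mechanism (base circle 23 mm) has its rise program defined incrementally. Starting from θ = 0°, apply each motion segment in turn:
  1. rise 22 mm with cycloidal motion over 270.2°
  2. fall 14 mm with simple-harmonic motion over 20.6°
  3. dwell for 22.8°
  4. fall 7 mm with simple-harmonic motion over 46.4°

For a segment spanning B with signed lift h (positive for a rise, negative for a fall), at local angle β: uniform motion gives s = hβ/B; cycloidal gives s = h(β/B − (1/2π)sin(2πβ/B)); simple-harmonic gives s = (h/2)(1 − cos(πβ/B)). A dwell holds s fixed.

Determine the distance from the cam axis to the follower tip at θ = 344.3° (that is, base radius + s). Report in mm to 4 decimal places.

seg 1 [0°–270.2°] cycloidal, h=22: full span → s += 22 → s = 22.0000
seg 2 [270.2°–290.8°] simple-harmonic, h=-14: full span → s += -14 → s = 8.0000
seg 3 [290.8°–313.6°] dwell: s stays 8.0000
seg 4 [313.6°–360°] simple-harmonic, h=-7: θ=344.3° here. β=30.7, B=46.4. -7/2·(1 − cos(π·0.6616)) = -5.2019 → s = 2.7981
radial distance = base radius + s = 23 + 2.7981 = 25.7981

25.7981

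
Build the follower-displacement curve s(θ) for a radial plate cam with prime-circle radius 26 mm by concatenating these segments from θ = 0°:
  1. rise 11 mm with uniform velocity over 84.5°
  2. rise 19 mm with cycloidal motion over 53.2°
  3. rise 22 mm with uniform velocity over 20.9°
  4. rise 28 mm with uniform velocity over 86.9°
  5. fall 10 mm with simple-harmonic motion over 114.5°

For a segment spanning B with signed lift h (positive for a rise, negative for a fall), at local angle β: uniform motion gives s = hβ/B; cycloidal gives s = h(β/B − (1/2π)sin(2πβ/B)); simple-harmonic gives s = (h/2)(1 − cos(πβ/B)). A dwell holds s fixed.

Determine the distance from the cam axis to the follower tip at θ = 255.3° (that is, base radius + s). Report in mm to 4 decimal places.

seg 1 [0°–84.5°] uniform, h=11: full span → s += 11 → s = 11.0000
seg 2 [84.5°–137.7°] cycloidal, h=19: full span → s += 19 → s = 30.0000
seg 3 [137.7°–158.6°] uniform, h=22: full span → s += 22 → s = 52.0000
seg 4 [158.6°–245.5°] uniform, h=28: full span → s += 28 → s = 80.0000
seg 5 [245.5°–360°] simple-harmonic, h=-10: θ=255.3° here. β=9.8, B=114.5. -10/2·(1 − cos(π·0.0856)) = -0.1797 → s = 79.8203
radial distance = base radius + s = 26 + 79.8203 = 105.8203

105.8203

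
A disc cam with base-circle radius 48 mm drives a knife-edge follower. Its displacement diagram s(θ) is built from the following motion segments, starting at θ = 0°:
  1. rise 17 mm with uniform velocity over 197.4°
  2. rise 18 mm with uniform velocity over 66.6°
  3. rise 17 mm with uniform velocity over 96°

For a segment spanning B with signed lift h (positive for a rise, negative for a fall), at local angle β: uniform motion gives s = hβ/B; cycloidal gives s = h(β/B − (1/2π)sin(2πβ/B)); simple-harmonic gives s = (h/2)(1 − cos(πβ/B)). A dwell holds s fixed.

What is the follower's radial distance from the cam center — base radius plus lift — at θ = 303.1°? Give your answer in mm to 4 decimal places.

seg 1 [0°–197.4°] uniform, h=17: full span → s += 17 → s = 17.0000
seg 2 [197.4°–264°] uniform, h=18: full span → s += 18 → s = 35.0000
seg 3 [264°–360°] uniform, h=17: θ=303.1° here. β=39.1, B=96. 17·39.1/96 = 6.9240 → s = 41.9240
radial distance = base radius + s = 48 + 41.9240 = 89.9240

89.9240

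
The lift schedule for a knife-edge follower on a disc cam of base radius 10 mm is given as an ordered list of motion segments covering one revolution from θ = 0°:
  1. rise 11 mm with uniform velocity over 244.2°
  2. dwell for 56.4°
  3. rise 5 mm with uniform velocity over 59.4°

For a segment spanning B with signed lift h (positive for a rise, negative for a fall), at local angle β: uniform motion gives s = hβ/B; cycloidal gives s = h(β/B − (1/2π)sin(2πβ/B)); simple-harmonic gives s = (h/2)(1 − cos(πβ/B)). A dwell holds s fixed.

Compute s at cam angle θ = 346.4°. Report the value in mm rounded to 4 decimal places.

seg 1 [0°–244.2°] uniform, h=11: full span → s += 11 → s = 11.0000
seg 2 [244.2°–300.6°] dwell: s stays 11.0000
seg 3 [300.6°–360°] uniform, h=5: θ=346.4° here. β=45.8, B=59.4. 5·45.8/59.4 = 3.8552 → s = 14.8552

14.8552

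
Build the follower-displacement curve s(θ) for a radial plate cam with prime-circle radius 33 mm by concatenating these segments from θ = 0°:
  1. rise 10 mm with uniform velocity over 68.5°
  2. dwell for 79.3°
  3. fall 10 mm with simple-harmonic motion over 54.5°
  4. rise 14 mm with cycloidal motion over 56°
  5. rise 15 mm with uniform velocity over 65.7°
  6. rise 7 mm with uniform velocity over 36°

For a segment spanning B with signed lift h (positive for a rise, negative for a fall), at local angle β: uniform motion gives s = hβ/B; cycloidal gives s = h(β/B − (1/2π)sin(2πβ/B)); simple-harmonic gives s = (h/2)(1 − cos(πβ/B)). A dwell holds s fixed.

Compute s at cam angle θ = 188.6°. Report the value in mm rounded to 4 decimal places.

seg 1 [0°–68.5°] uniform, h=10: full span → s += 10 → s = 10.0000
seg 2 [68.5°–147.8°] dwell: s stays 10.0000
seg 3 [147.8°–202.3°] simple-harmonic, h=-10: θ=188.6° here. β=40.8, B=54.5. -10/2·(1 − cos(π·0.7486)) = -8.5202 → s = 1.4798

1.4798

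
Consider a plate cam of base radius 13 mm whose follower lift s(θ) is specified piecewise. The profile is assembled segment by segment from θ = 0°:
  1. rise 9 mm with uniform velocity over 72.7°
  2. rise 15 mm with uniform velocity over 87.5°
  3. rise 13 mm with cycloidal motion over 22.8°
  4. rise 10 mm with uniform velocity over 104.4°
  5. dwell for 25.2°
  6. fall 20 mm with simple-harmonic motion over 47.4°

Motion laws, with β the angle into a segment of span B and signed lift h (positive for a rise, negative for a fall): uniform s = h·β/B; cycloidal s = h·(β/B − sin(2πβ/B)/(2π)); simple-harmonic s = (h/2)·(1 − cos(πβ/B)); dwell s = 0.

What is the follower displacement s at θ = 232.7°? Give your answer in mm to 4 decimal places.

seg 1 [0°–72.7°] uniform, h=9: full span → s += 9 → s = 9.0000
seg 2 [72.7°–160.2°] uniform, h=15: full span → s += 15 → s = 24.0000
seg 3 [160.2°–183°] cycloidal, h=13: full span → s += 13 → s = 37.0000
seg 4 [183°–287.4°] uniform, h=10: θ=232.7° here. β=49.7, B=104.4. 10·49.7/104.4 = 4.7605 → s = 41.7605

41.7605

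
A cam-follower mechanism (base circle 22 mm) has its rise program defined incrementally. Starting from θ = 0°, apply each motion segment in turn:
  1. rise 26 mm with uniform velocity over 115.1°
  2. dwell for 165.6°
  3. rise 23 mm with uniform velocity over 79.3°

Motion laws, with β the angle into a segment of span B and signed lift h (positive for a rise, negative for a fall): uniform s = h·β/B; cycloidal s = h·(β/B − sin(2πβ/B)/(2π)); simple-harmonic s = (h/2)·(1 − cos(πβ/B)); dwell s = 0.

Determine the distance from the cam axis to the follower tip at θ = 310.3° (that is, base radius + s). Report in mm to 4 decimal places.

seg 1 [0°–115.1°] uniform, h=26: full span → s += 26 → s = 26.0000
seg 2 [115.1°–280.7°] dwell: s stays 26.0000
seg 3 [280.7°–360°] uniform, h=23: θ=310.3° here. β=29.6, B=79.3. 23·29.6/79.3 = 8.5851 → s = 34.5851
radial distance = base radius + s = 22 + 34.5851 = 56.5851

56.5851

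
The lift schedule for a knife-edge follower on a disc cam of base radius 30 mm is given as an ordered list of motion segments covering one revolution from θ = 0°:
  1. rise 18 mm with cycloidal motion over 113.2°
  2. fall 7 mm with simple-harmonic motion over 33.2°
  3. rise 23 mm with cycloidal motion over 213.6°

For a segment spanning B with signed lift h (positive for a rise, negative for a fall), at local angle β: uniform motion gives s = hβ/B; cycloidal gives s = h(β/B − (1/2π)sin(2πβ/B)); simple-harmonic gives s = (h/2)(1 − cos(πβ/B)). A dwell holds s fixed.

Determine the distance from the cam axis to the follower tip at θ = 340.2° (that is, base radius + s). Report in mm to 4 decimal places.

seg 1 [0°–113.2°] cycloidal, h=18: full span → s += 18 → s = 18.0000
seg 2 [113.2°–146.4°] simple-harmonic, h=-7: full span → s += -7 → s = 11.0000
seg 3 [146.4°–360°] cycloidal, h=23: θ=340.2° here. β=193.8, B=213.6. 23·(0.9073 − sin(2π·0.9073)/(2π)) = 22.8815 → s = 33.8815
radial distance = base radius + s = 30 + 33.8815 = 63.8815

63.8815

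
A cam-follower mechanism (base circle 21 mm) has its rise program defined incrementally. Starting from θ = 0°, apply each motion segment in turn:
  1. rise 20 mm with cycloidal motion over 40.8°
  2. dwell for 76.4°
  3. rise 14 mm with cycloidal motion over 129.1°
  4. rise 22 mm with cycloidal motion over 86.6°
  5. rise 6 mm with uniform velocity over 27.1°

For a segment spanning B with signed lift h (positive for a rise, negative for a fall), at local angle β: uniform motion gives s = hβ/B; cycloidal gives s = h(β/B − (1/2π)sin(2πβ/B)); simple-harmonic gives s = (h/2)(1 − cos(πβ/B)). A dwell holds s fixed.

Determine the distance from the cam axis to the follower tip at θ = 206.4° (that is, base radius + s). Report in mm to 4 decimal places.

seg 1 [0°–40.8°] cycloidal, h=20: full span → s += 20 → s = 20.0000
seg 2 [40.8°–117.2°] dwell: s stays 20.0000
seg 3 [117.2°–246.3°] cycloidal, h=14: θ=206.4° here. β=89.2, B=129.1. 14·(0.6909 − sin(2π·0.6909)/(2π)) = 11.7496 → s = 31.7496
radial distance = base radius + s = 21 + 31.7496 = 52.7496

52.7496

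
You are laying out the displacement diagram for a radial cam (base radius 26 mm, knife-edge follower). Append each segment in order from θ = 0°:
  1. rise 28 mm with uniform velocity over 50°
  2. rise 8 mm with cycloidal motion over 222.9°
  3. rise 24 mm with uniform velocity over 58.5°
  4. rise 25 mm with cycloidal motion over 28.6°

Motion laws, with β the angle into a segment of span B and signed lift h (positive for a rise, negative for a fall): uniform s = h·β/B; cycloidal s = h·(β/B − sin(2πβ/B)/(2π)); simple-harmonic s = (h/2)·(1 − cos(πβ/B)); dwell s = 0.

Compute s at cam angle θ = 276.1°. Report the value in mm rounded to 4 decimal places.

seg 1 [0°–50°] uniform, h=28: full span → s += 28 → s = 28.0000
seg 2 [50°–272.9°] cycloidal, h=8: full span → s += 8 → s = 36.0000
seg 3 [272.9°–331.4°] uniform, h=24: θ=276.1° here. β=3.2, B=58.5. 24·3.2/58.5 = 1.3128 → s = 37.3128

37.3128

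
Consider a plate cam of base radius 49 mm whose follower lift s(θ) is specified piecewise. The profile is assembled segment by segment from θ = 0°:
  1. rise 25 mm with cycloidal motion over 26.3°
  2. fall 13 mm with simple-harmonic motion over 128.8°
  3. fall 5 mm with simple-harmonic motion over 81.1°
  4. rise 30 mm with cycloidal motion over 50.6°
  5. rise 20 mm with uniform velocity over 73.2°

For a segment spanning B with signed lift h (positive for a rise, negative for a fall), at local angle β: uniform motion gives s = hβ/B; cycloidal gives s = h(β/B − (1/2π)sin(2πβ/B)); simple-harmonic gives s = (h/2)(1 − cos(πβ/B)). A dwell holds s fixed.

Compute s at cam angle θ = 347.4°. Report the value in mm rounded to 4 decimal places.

seg 1 [0°–26.3°] cycloidal, h=25: full span → s += 25 → s = 25.0000
seg 2 [26.3°–155.1°] simple-harmonic, h=-13: full span → s += -13 → s = 12.0000
seg 3 [155.1°–236.2°] simple-harmonic, h=-5: full span → s += -5 → s = 7.0000
seg 4 [236.2°–286.8°] cycloidal, h=30: full span → s += 30 → s = 37.0000
seg 5 [286.8°–360°] uniform, h=20: θ=347.4° here. β=60.6, B=73.2. 20·60.6/73.2 = 16.5574 → s = 53.5574

53.5574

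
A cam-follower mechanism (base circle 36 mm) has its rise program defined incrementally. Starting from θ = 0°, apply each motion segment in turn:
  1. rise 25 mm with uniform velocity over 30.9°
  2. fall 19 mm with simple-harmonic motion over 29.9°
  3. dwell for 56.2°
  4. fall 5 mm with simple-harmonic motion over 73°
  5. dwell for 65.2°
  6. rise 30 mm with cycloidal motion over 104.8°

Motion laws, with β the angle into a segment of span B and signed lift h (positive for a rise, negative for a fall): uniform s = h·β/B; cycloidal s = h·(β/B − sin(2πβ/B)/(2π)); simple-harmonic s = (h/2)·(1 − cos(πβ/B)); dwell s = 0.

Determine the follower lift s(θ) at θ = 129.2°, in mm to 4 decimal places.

seg 1 [0°–30.9°] uniform, h=25: full span → s += 25 → s = 25.0000
seg 2 [30.9°–60.8°] simple-harmonic, h=-19: full span → s += -19 → s = 6.0000
seg 3 [60.8°–117°] dwell: s stays 6.0000
seg 4 [117°–190°] simple-harmonic, h=-5: θ=129.2° here. β=12.2, B=73. -5/2·(1 − cos(π·0.1671)) = -0.3367 → s = 5.6633

5.6633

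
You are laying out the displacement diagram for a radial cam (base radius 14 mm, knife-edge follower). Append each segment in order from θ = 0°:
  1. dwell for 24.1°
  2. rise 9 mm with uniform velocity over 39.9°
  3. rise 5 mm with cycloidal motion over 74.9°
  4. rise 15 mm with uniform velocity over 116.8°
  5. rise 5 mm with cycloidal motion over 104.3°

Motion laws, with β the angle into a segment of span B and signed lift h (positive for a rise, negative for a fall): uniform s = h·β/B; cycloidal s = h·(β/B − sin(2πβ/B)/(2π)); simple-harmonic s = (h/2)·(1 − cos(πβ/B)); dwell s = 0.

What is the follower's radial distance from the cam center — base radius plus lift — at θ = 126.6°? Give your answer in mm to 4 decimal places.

seg 1 [0°–24.1°] dwell: s stays 0.0000
seg 2 [24.1°–64°] uniform, h=9: full span → s += 9 → s = 9.0000
seg 3 [64°–138.9°] cycloidal, h=5: θ=126.6° here. β=62.6, B=74.9. 5·(0.8358 − sin(2π·0.8358)/(2π)) = 4.8619 → s = 13.8619
radial distance = base radius + s = 14 + 13.8619 = 27.8619

27.8619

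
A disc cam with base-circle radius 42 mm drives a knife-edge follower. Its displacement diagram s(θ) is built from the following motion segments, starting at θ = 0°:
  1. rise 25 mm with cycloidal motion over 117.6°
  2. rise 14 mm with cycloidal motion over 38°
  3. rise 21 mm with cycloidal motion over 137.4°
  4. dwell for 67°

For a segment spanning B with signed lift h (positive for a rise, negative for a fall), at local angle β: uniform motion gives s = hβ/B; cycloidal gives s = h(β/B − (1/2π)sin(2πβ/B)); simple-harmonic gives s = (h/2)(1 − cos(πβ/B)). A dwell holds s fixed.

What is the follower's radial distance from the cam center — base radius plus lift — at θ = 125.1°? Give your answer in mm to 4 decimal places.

seg 1 [0°–117.6°] cycloidal, h=25: full span → s += 25 → s = 25.0000
seg 2 [117.6°–155.6°] cycloidal, h=14: θ=125.1° here. β=7.5, B=38. 14·(0.1974 − sin(2π·0.1974)/(2π)) = 0.6557 → s = 25.6557
radial distance = base radius + s = 42 + 25.6557 = 67.6557

67.6557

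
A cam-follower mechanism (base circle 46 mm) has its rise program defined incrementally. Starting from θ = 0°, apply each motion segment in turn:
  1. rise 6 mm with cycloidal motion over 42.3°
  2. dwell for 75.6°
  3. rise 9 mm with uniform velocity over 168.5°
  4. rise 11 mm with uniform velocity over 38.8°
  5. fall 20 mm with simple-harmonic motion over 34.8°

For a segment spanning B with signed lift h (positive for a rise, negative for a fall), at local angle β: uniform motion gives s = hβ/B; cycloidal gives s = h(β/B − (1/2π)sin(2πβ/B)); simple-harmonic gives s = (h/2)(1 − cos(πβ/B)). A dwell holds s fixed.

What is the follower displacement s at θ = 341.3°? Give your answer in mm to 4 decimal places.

seg 1 [0°–42.3°] cycloidal, h=6: full span → s += 6 → s = 6.0000
seg 2 [42.3°–117.9°] dwell: s stays 6.0000
seg 3 [117.9°–286.4°] uniform, h=9: full span → s += 9 → s = 15.0000
seg 4 [286.4°–325.2°] uniform, h=11: full span → s += 11 → s = 26.0000
seg 5 [325.2°–360°] simple-harmonic, h=-20: θ=341.3° here. β=16.1, B=34.8. -20/2·(1 − cos(π·0.4626)) = -8.8291 → s = 17.1709

17.1709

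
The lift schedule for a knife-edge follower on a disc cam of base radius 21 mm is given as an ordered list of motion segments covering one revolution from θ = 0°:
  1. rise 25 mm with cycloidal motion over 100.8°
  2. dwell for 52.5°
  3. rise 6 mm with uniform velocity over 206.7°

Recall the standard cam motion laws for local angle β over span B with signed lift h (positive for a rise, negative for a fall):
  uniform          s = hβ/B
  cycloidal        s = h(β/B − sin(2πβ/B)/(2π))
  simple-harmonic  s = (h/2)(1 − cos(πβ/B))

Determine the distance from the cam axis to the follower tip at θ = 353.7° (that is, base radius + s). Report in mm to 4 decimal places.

seg 1 [0°–100.8°] cycloidal, h=25: full span → s += 25 → s = 25.0000
seg 2 [100.8°–153.3°] dwell: s stays 25.0000
seg 3 [153.3°–360°] uniform, h=6: θ=353.7° here. β=200.4, B=206.7. 6·200.4/206.7 = 5.8171 → s = 30.8171
radial distance = base radius + s = 21 + 30.8171 = 51.8171

51.8171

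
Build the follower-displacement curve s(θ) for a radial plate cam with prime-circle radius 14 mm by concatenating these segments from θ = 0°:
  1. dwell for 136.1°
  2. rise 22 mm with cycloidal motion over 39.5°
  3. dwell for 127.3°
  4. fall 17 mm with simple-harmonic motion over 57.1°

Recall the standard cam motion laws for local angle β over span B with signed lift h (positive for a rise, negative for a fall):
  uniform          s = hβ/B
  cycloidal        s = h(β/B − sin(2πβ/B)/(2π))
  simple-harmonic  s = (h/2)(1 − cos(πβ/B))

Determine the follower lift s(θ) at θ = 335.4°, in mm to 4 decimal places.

seg 1 [0°–136.1°] dwell: s stays 0.0000
seg 2 [136.1°–175.6°] cycloidal, h=22: full span → s += 22 → s = 22.0000
seg 3 [175.6°–302.9°] dwell: s stays 22.0000
seg 4 [302.9°–360°] simple-harmonic, h=-17: θ=335.4° here. β=32.5, B=57.1. -17/2·(1 − cos(π·0.5692)) = -10.3328 → s = 11.6672

11.6672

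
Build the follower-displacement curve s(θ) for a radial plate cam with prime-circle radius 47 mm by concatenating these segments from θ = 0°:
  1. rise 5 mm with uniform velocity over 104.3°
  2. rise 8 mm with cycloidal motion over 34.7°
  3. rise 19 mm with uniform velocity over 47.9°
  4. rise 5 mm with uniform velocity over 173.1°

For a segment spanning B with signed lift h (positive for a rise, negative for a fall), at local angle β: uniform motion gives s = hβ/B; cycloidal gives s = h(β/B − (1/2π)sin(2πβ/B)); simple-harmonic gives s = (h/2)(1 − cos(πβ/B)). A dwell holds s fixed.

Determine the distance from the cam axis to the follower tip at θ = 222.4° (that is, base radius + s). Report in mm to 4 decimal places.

seg 1 [0°–104.3°] uniform, h=5: full span → s += 5 → s = 5.0000
seg 2 [104.3°–139°] cycloidal, h=8: full span → s += 8 → s = 13.0000
seg 3 [139°–186.9°] uniform, h=19: full span → s += 19 → s = 32.0000
seg 4 [186.9°–360°] uniform, h=5: θ=222.4° here. β=35.5, B=173.1. 5·35.5/173.1 = 1.0254 → s = 33.0254
radial distance = base radius + s = 47 + 33.0254 = 80.0254

80.0254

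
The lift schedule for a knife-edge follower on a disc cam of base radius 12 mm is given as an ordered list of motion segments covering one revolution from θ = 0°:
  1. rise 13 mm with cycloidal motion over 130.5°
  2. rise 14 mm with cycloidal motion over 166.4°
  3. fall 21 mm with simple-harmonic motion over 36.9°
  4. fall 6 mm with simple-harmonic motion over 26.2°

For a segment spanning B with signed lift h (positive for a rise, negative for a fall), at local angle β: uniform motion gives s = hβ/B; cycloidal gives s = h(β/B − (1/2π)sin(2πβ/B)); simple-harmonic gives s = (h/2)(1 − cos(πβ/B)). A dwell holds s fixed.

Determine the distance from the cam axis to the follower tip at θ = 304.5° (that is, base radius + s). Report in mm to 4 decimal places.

seg 1 [0°–130.5°] cycloidal, h=13: full span → s += 13 → s = 13.0000
seg 2 [130.5°–296.9°] cycloidal, h=14: full span → s += 14 → s = 27.0000
seg 3 [296.9°–333.8°] simple-harmonic, h=-21: θ=304.5° here. β=7.6, B=36.9. -21/2·(1 − cos(π·0.2060)) = -2.1224 → s = 24.8776
radial distance = base radius + s = 12 + 24.8776 = 36.8776

36.8776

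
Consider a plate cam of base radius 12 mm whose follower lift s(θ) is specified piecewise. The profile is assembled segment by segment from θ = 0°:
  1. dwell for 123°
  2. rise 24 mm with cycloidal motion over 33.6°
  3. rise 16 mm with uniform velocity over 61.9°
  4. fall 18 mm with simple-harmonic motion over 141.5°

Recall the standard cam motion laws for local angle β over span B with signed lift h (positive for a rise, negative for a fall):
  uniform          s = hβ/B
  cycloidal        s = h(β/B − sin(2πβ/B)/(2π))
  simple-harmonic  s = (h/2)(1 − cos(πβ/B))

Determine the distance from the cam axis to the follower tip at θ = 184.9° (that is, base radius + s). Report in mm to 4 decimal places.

seg 1 [0°–123°] dwell: s stays 0.0000
seg 2 [123°–156.6°] cycloidal, h=24: full span → s += 24 → s = 24.0000
seg 3 [156.6°–218.5°] uniform, h=16: θ=184.9° here. β=28.3, B=61.9. 16·28.3/61.9 = 7.3150 → s = 31.3150
radial distance = base radius + s = 12 + 31.3150 = 43.3150

43.3150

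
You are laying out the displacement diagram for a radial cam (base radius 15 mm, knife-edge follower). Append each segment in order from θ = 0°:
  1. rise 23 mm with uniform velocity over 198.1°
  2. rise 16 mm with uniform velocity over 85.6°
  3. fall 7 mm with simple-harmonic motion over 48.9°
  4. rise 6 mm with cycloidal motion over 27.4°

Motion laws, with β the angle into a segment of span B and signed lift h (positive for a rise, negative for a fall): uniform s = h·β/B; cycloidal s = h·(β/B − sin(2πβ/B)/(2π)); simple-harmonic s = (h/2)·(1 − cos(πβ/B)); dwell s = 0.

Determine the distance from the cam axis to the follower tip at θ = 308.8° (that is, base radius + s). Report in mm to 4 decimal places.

seg 1 [0°–198.1°] uniform, h=23: full span → s += 23 → s = 23.0000
seg 2 [198.1°–283.7°] uniform, h=16: full span → s += 16 → s = 39.0000
seg 3 [283.7°–332.6°] simple-harmonic, h=-7: θ=308.8° here. β=25.1, B=48.9. -7/2·(1 − cos(π·0.5133)) = -3.6461 → s = 35.3539
radial distance = base radius + s = 15 + 35.3539 = 50.3539

50.3539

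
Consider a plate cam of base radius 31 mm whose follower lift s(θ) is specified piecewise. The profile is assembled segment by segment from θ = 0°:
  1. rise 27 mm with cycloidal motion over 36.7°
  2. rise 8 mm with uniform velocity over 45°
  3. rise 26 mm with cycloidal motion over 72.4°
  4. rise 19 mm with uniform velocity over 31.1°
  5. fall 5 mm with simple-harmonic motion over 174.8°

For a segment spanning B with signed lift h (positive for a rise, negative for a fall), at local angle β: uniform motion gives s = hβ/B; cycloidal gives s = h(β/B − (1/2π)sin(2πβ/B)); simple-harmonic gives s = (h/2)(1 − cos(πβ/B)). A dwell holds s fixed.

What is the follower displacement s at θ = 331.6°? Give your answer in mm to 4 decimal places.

seg 1 [0°–36.7°] cycloidal, h=27: full span → s += 27 → s = 27.0000
seg 2 [36.7°–81.7°] uniform, h=8: full span → s += 8 → s = 35.0000
seg 3 [81.7°–154.1°] cycloidal, h=26: full span → s += 26 → s = 61.0000
seg 4 [154.1°–185.2°] uniform, h=19: full span → s += 19 → s = 80.0000
seg 5 [185.2°–360°] simple-harmonic, h=-5: θ=331.6° here. β=146.4, B=174.8. -5/2·(1 − cos(π·0.8375)) = -4.6813 → s = 75.3187

75.3187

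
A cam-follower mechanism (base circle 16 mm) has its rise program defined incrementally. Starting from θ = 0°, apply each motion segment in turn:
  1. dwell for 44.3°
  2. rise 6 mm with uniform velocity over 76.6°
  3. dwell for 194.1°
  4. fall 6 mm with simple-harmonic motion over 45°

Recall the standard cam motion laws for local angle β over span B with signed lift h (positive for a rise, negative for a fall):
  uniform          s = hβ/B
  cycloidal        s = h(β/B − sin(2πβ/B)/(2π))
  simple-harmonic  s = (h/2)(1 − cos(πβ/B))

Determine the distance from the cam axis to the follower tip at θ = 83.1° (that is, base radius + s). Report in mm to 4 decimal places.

seg 1 [0°–44.3°] dwell: s stays 0.0000
seg 2 [44.3°–120.9°] uniform, h=6: θ=83.1° here. β=38.8, B=76.6. 6·38.8/76.6 = 3.0392 → s = 3.0392
radial distance = base radius + s = 16 + 3.0392 = 19.0392

19.0392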